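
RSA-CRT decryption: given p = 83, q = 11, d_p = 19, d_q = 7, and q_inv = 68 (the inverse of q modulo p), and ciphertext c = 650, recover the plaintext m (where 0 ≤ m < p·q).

287

m₁ = c^(d_p) mod p: c ≡ 69 (mod 83), and 69^19 mod 83 = 38.
m₂ = c^(d_q) mod q: c ≡ 1 (mod 11), and 1^7 mod 11 = 1.
h = q_inv·(m₁ − m₂) mod p = 68·(38 − 1) mod 83 = 26.
m = m₂ + h·q = 1 + 26·11 = 287.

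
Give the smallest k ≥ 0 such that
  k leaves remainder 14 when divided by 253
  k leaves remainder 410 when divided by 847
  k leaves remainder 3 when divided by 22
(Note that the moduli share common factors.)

6339

gcd(253, 847) = 11 and 11 | (410 − 14), so the pair is consistent; merging gives k ≡ 6339 (mod 19481), where 19481 = lcm(253, 847).
gcd(19481, 22) = 11 and 11 | (3 − 6339), so the pair is consistent; merging gives k ≡ 6339 (mod 38962), where 38962 = lcm(19481, 22).
The solution is unique modulo lcm(253, 847, 22) = 38962.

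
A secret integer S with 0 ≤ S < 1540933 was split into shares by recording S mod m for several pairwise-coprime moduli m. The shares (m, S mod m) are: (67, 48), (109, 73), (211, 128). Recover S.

Combine the congruences pairwise.
From S ≡ 48 (mod 67) write S = 48 + 67t. Substituting into S ≡ 73 (mod 109) gives 67t ≡ 25 (mod 109), and since 67⁻¹ ≡ 96 (mod 109), t ≡ 2. Hence S ≡ 48 + 67·2 = 182 (mod 7303).
From S ≡ 182 (mod 7303) write S = 182 + 7303t. Substituting into S ≡ 128 (mod 211) gives 7303t ≡ 157 (mod 211), and since 129⁻¹ ≡ 18 (mod 211), t ≡ 83. Hence S ≡ 182 + 7303·83 = 606331 (mod 1540933).

606331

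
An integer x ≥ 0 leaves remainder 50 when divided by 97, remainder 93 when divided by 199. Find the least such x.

13824

Combine the congruences pairwise.
From x ≡ 50 (mod 97) write x = 50 + 97t. Substituting into x ≡ 93 (mod 199) gives 97t ≡ 43 (mod 199), and since 97⁻¹ ≡ 119 (mod 199), t ≡ 142. Hence x ≡ 50 + 97·142 = 13824 (mod 19303).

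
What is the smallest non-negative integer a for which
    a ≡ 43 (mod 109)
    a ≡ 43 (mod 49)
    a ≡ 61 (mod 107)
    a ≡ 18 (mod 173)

From a ≡ 43 (mod 109) write a = 43 + 109t. Substituting into a ≡ 43 (mod 49) gives 109t ≡ 0 (mod 49), and since 11⁻¹ ≡ 9 (mod 49), t ≡ 0. Hence a ≡ 43 + 109·0 = 43 (mod 5341).
From a ≡ 43 (mod 5341) write a = 43 + 5341t. Substituting into a ≡ 61 (mod 107) gives 5341t ≡ 18 (mod 107), and since 98⁻¹ ≡ 95 (mod 107), t ≡ 105. Hence a ≡ 43 + 5341·105 = 560848 (mod 571487).
From a ≡ 560848 (mod 571487) write a = 560848 + 571487t. Substituting into a ≡ 18 (mod 173) gives 571487t ≡ 36 (mod 173), and since 68⁻¹ ≡ 28 (mod 173), t ≡ 143. Hence a ≡ 560848 + 571487·143 = 82283489 (mod 98867251).

82283489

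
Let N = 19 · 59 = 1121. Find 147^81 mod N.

Mod 19: 147 ≡ 14; by Fermat, exponent reduces to 81 mod 18 = 9; 14^9 ≡ 18 (mod 19).
Mod 59: 147 ≡ 29; by Fermat, exponent reduces to 81 mod 58 = 23; 29^23 ≡ 5 (mod 59).
Combine by CRT: x ≡ 18 (mod 19), x ≡ 5 (mod 59) ⇒ x ≡ 949 (mod 1121).

949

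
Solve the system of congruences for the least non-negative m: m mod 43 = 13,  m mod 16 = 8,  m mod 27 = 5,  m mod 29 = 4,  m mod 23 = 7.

The moduli are pairwise coprime; N = 43·16·27·29·23 = 12390192.
N/43 = 288144; 288144 ≡ 1 (mod 43), inverse 1.
N/16 = 774387; 774387 ≡ 3 (mod 16); 3·11 ≡ 1, so inverse 11.
N/27 = 458896; 458896 ≡ 4 (mod 27); 4·7 ≡ 1, so inverse 7.
N/29 = 427248; 427248 ≡ 20 (mod 29); 20·16 ≡ 1, so inverse 16.
N/23 = 538704; 538704 ≡ 21 (mod 23); 21·11 ≡ 1, so inverse 11.
m ≡ 13·288144·1 + 8·774387·11 + 5·458896·7 + 4·427248·16 + 7·538704·11 = 156777368.
156777368 mod 12390192 = 8095064.

8095064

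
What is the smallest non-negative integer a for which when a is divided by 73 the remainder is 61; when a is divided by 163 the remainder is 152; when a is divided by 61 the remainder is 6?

207162

The moduli are pairwise coprime; N = 73·163·61 = 725839.
N/73 = 9943; 9943 ≡ 15 (mod 73); 15·39 ≡ 1, so inverse 39.
N/163 = 4453; 4453 ≡ 52 (mod 163); 52·116 ≡ 1, so inverse 116.
N/61 = 11899; 11899 ≡ 4 (mod 61); 4·46 ≡ 1, so inverse 46.
a ≡ 61·9943·39 + 152·4453·116 + 6·11899·46 = 105453817.
105453817 mod 725839 = 207162.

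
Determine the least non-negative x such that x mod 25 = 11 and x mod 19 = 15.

Combine the congruences pairwise.
From x ≡ 11 (mod 25) write x = 11 + 25t. Substituting into x ≡ 15 (mod 19) gives 25t ≡ 4 (mod 19), and since 6⁻¹ ≡ 16 (mod 19), t ≡ 7. Hence x ≡ 11 + 25·7 = 186 (mod 475).

186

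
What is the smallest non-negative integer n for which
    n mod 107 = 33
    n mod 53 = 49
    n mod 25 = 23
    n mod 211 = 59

The moduli are pairwise coprime; M = 107·53·25·211 = 29914525.
M/107 = 279575; 279575 ≡ 91 (mod 107); 91·20 ≡ 1, so inverse 20.
M/53 = 564425; 564425 ≡ 28 (mod 53); 28·36 ≡ 1, so inverse 36.
M/25 = 1196581; 1196581 ≡ 6 (mod 25); 6·21 ≡ 1, so inverse 21.
M/211 = 141775; 141775 ≡ 194 (mod 211); 194·62 ≡ 1, so inverse 62.
n ≡ 33·279575·20 + 49·564425·36 + 23·1196581·21 + 59·141775·62 = 2276726773.
2276726773 mod 29914525 = 3222873.

3222873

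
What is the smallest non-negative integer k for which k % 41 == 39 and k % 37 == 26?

From k ≡ 39 (mod 41) write k = 39 + 41t. Substituting into k ≡ 26 (mod 37) gives 41t ≡ 24 (mod 37), and since 4⁻¹ ≡ 28 (mod 37), t ≡ 6. Hence k ≡ 39 + 41·6 = 285 (mod 1517).

285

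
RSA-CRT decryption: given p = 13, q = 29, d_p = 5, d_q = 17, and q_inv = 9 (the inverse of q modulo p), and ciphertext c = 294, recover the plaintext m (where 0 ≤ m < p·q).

m₁ = c^(d_p) mod p: c ≡ 8 (mod 13), and 8^5 mod 13 = 8.
m₂ = c^(d_q) mod q: c ≡ 4 (mod 29), and 4^17 mod 29 = 6.
h = q_inv·(m₁ − m₂) mod p = 9·(8 − 6) mod 13 = 5.
m = m₂ + h·q = 6 + 5·29 = 151.

151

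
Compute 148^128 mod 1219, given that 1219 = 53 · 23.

Mod 53: 148 ≡ 42; by Fermat, exponent reduces to 128 mod 52 = 24; 42^24 ≡ 46 (mod 53).
Mod 23: 148 ≡ 10; by Fermat, exponent reduces to 128 mod 22 = 18; 10^18 ≡ 9 (mod 23).
Combine by CRT: x ≡ 46 (mod 53), x ≡ 9 (mod 23) ⇒ x ≡ 1159 (mod 1219).

1159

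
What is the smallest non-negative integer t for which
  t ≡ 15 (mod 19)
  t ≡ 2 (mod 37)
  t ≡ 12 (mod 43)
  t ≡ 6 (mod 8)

The moduli are pairwise coprime; N = 19·37·43·8 = 241832.
N/19 = 12728; 12728 ≡ 17 (mod 19); 17·9 ≡ 1, so inverse 9.
N/37 = 6536; 6536 ≡ 24 (mod 37); 24·17 ≡ 1, so inverse 17.
N/43 = 5624; 5624 ≡ 34 (mod 43); 34·19 ≡ 1, so inverse 19.
N/8 = 30229; 30229 ≡ 5 (mod 8); 5·5 ≡ 1, so inverse 5.
t ≡ 15·12728·9 + 2·6536·17 + 12·5624·19 + 6·30229·5 = 4129646.
4129646 mod 241832 = 18502.

18502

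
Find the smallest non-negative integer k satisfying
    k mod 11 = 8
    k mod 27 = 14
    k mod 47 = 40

7466

From k ≡ 8 (mod 11) write k = 8 + 11t. Substituting into k ≡ 14 (mod 27) gives 11t ≡ 6 (mod 27), and since 11⁻¹ ≡ 5 (mod 27), t ≡ 3. Hence k ≡ 8 + 11·3 = 41 (mod 297).
From k ≡ 41 (mod 297) write k = 41 + 297t. Substituting into k ≡ 40 (mod 47) gives 297t ≡ 46 (mod 47), and since 15⁻¹ ≡ 22 (mod 47), t ≡ 25. Hence k ≡ 41 + 297·25 = 7466 (mod 13959).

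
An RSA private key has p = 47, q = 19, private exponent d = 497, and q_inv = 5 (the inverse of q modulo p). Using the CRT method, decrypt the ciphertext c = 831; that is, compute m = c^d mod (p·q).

754

d_p = d mod (p−1) = 497 mod 46 = 37; d_q = d mod (q−1) = 11.
m₁ = c^(d_p) mod p: c ≡ 32 (mod 47), and 32^37 mod 47 = 2.
m₂ = c^(d_q) mod q: c ≡ 14 (mod 19), and 14^11 mod 19 = 13.
h = q_inv·(m₁ − m₂) mod p = 5·(2 − 13) mod 47 = 39.
m = m₂ + h·q = 13 + 39·19 = 754.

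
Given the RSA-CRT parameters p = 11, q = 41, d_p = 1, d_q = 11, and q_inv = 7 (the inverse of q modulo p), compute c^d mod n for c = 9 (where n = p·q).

m₁ = c^(d_p) mod p: c ≡ 9 (mod 11), and 9^1 mod 11 = 9.
m₂ = c^(d_q) mod q: c ≡ 9 (mod 41), and 9^11 mod 41 = 32.
h = q_inv·(m₁ − m₂) mod p = 7·(9 − 32) mod 11 = 4.
m = m₂ + h·q = 32 + 4·41 = 196.

196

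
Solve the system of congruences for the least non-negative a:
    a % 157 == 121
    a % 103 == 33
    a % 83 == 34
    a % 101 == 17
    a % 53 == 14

5887307

The moduli are pairwise coprime; N = 157·103·83·101·53 = 7184759129.
N/157 = 45762797; 45762797 ≡ 123 (mod 157); 123·60 ≡ 1, so inverse 60.
N/103 = 69754943; 69754943 ≡ 47 (mod 103); 47·57 ≡ 1, so inverse 57.
N/83 = 86563363; 86563363 ≡ 7 (mod 83); 7·12 ≡ 1, so inverse 12.
N/101 = 71136229; 71136229 ≡ 10 (mod 101); 10·91 ≡ 1, so inverse 91.
N/53 = 135561493; 135561493 ≡ 1 (mod 53), inverse 1.
a ≡ 121·45762797·60 + 33·69754943·57 + 34·86563363·12 + 17·71136229·91 + 14·135561493·1 = 610710413272.
610710413272 mod 7184759129 = 5887307.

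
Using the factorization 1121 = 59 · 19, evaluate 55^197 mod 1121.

446

Mod 59: 55 ≡ 55; by Fermat, exponent reduces to 197 mod 58 = 23; 55^23 ≡ 33 (mod 59).
Mod 19: 55 ≡ 17; by Fermat, exponent reduces to 197 mod 18 = 17; 17^17 ≡ 9 (mod 19).
Combine by CRT: x ≡ 33 (mod 59), x ≡ 9 (mod 19) ⇒ x ≡ 446 (mod 1121).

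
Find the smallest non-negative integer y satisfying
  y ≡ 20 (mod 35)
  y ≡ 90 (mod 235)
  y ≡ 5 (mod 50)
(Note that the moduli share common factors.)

11605

gcd(35, 235) = 5 and 5 | (90 − 20), so the pair is consistent; merging gives y ≡ 90 (mod 1645), where 1645 = lcm(35, 235).
gcd(1645, 50) = 5 and 5 | (5 − 90), so the pair is consistent; merging gives y ≡ 11605 (mod 16450), where 16450 = lcm(1645, 50).
The solution is unique modulo lcm(35, 235, 50) = 16450.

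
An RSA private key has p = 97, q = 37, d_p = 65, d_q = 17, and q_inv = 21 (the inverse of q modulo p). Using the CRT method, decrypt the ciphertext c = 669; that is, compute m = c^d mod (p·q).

m₁ = c^(d_p) mod p: c ≡ 87 (mod 97), and 87^65 mod 97 = 38.
m₂ = c^(d_q) mod q: c ≡ 3 (mod 37), and 3^17 mod 37 = 25.
h = q_inv·(m₁ − m₂) mod p = 21·(38 − 25) mod 97 = 79.
m = m₂ + h·q = 25 + 79·37 = 2948.

2948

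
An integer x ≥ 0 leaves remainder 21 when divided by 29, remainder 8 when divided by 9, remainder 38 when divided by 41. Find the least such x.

Combine the congruences pairwise.
From x ≡ 21 (mod 29) write x = 21 + 29t. Substituting into x ≡ 8 (mod 9) gives 29t ≡ 5 (mod 9), and since 2⁻¹ ≡ 5 (mod 9), t ≡ 7. Hence x ≡ 21 + 29·7 = 224 (mod 261).
From x ≡ 224 (mod 261) write x = 224 + 261t. Substituting into x ≡ 38 (mod 41) gives 261t ≡ 19 (mod 41), and since 15⁻¹ ≡ 11 (mod 41), t ≡ 4. Hence x ≡ 224 + 261·4 = 1268 (mod 10701).

1268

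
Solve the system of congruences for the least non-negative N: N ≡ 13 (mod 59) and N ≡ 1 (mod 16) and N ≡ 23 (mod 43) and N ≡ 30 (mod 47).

736097

From N ≡ 13 (mod 59) write N = 13 + 59t. Substituting into N ≡ 1 (mod 16) gives 59t ≡ 4 (mod 16), and since 11⁻¹ ≡ 3 (mod 16), t ≡ 12. Hence N ≡ 13 + 59·12 = 721 (mod 944).
From N ≡ 721 (mod 944) write N = 721 + 944t. Substituting into N ≡ 23 (mod 43) gives 944t ≡ 33 (mod 43), and since 41⁻¹ ≡ 21 (mod 43), t ≡ 5. Hence N ≡ 721 + 944·5 = 5441 (mod 40592).
From N ≡ 5441 (mod 40592) write N = 5441 + 40592t. Substituting into N ≡ 30 (mod 47) gives 40592t ≡ 41 (mod 47), and since 31⁻¹ ≡ 44 (mod 47), t ≡ 18. Hence N ≡ 5441 + 40592·18 = 736097 (mod 1907824).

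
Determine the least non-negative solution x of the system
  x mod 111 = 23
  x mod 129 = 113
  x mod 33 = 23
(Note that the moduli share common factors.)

gcd(111, 129) = 3 and 3 | (113 − 23), so the pair is consistent; merging gives x ≡ 4241 (mod 4773), where 4773 = lcm(111, 129).
gcd(4773, 33) = 3 and 3 | (23 − 4241), so the pair is consistent; merging gives x ≡ 28106 (mod 52503), where 52503 = lcm(4773, 33).
The solution is unique modulo lcm(111, 129, 33) = 52503.

28106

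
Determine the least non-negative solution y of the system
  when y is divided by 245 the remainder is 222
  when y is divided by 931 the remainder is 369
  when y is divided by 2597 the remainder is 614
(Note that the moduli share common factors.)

gcd(245, 931) = 49 and 49 | (369 − 222), so the pair is consistent; merging gives y ≡ 3162 (mod 4655), where 4655 = lcm(245, 931).
gcd(4655, 2597) = 49 and 49 | (614 − 3162), so the pair is consistent; merging gives y ≡ 114882 (mod 246715), where 246715 = lcm(4655, 2597).
The solution is unique modulo lcm(245, 931, 2597) = 246715.

114882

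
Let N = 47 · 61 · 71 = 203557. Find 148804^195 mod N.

Mod 47: 148804 ≡ 2; by Fermat, exponent reduces to 195 mod 46 = 11; 2^11 ≡ 27 (mod 47).
Mod 61: 148804 ≡ 25; by Fermat, exponent reduces to 195 mod 60 = 15; 25^15 ≡ 1 (mod 61).
Mod 71: 148804 ≡ 59; by Fermat, exponent reduces to 195 mod 70 = 55; 59^55 ≡ 41 (mod 71).
Combine by CRT: x ≡ 27 (mod 47), x ≡ 1 (mod 61), x ≡ 41 (mod 71) ⇒ x ≡ 21412 (mod 203557).

21412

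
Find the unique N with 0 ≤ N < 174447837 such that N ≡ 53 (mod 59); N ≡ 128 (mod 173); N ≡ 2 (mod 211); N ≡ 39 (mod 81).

140020446

Combine the congruences pairwise.
From N ≡ 53 (mod 59) write N = 53 + 59t. Substituting into N ≡ 128 (mod 173) gives 59t ≡ 75 (mod 173), and since 59⁻¹ ≡ 44 (mod 173), t ≡ 13. Hence N ≡ 53 + 59·13 = 820 (mod 10207).
From N ≡ 820 (mod 10207) write N = 820 + 10207t. Substituting into N ≡ 2 (mod 211) gives 10207t ≡ 26 (mod 211), and since 79⁻¹ ≡ 203 (mod 211), t ≡ 3. Hence N ≡ 820 + 10207·3 = 31441 (mod 2153677).
From N ≡ 31441 (mod 2153677) write N = 31441 + 2153677t. Substituting into N ≡ 39 (mod 81) gives 2153677t ≡ 26 (mod 81), and since 49⁻¹ ≡ 43 (mod 81), t ≡ 65. Hence N ≡ 31441 + 2153677·65 = 140020446 (mod 174447837).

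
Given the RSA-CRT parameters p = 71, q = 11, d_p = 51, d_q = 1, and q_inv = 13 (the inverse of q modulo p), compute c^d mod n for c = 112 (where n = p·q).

662

m₁ = c^(d_p) mod p: c ≡ 41 (mod 71), and 41^51 mod 71 = 23.
m₂ = c^(d_q) mod q: c ≡ 2 (mod 11), and 2^1 mod 11 = 2.
h = q_inv·(m₁ − m₂) mod p = 13·(23 − 2) mod 71 = 60.
m = m₂ + h·q = 2 + 60·11 = 662.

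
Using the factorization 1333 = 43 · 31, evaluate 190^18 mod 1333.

250

Mod 43: 190 ≡ 18; 18^18 ≡ 35 (mod 43).
Mod 31: 190 ≡ 4; 4^18 ≡ 2 (mod 31).
Combine by CRT: x ≡ 35 (mod 43), x ≡ 2 (mod 31) ⇒ x ≡ 250 (mod 1333).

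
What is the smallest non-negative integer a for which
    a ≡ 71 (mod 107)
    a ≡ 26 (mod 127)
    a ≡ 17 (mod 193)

397790

From a ≡ 71 (mod 107) write a = 71 + 107t. Substituting into a ≡ 26 (mod 127) gives 107t ≡ 82 (mod 127), and since 107⁻¹ ≡ 19 (mod 127), t ≡ 34. Hence a ≡ 71 + 107·34 = 3709 (mod 13589).
From a ≡ 3709 (mod 13589) write a = 3709 + 13589t. Substituting into a ≡ 17 (mod 193) gives 13589t ≡ 168 (mod 193), and since 79⁻¹ ≡ 22 (mod 193), t ≡ 29. Hence a ≡ 3709 + 13589·29 = 397790 (mod 2622677).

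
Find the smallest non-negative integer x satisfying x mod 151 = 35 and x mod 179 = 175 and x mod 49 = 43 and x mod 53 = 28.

6999791

The moduli are pairwise coprime; N = 151·179·49·53 = 70194313.
N/151 = 464863; 464863 ≡ 85 (mod 151); 85·16 ≡ 1, so inverse 16.
N/179 = 392147; 392147 ≡ 137 (mod 179); 137·98 ≡ 1, so inverse 98.
N/49 = 1432537; 1432537 ≡ 22 (mod 49); 22·29 ≡ 1, so inverse 29.
N/53 = 1324421; 1324421 ≡ 4 (mod 53); 4·40 ≡ 1, so inverse 40.
x ≡ 35·464863·16 + 175·392147·98 + 43·1432537·29 + 28·1324421·40 = 10255369489.
10255369489 mod 70194313 = 6999791.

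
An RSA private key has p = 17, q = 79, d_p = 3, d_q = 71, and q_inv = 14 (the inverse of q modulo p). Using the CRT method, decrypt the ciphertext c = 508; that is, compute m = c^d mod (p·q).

m₁ = c^(d_p) mod p: c ≡ 15 (mod 17), and 15^3 mod 17 = 9.
m₂ = c^(d_q) mod q: c ≡ 34 (mod 79), and 34^71 mod 79 = 47.
h = q_inv·(m₁ − m₂) mod p = 14·(9 − 47) mod 17 = 12.
m = m₂ + h·q = 47 + 12·79 = 995.

995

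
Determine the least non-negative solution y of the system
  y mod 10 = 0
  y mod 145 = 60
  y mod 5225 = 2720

253520

gcd(10, 145) = 5 and 5 | (60 − 0), so the pair is consistent; merging gives y ≡ 60 (mod 290), where 290 = lcm(10, 145).
gcd(290, 5225) = 5 and 5 | (2720 − 60), so the pair is consistent; merging gives y ≡ 253520 (mod 303050), where 303050 = lcm(290, 5225).
The solution is unique modulo lcm(10, 145, 5225) = 303050.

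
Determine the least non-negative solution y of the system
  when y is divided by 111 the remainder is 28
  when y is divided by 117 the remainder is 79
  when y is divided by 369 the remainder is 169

161422

Combine the congruences pairwise.
gcd(111, 117) = 3 and 3 | (79 − 28), so the pair is consistent; merging gives y ≡ 1249 (mod 4329), where 4329 = lcm(111, 117).
gcd(4329, 369) = 9 and 9 | (169 − 1249), so the pair is consistent; merging gives y ≡ 161422 (mod 177489), where 177489 = lcm(4329, 369).
The solution is unique modulo lcm(111, 117, 369) = 177489.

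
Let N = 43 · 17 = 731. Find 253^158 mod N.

Mod 43: 253 ≡ 38; by Fermat, exponent reduces to 158 mod 42 = 32; 38^32 ≡ 9 (mod 43).
Mod 17: 253 ≡ 15; by Fermat, exponent reduces to 158 mod 16 = 14; 15^14 ≡ 13 (mod 17).
Combine by CRT: x ≡ 9 (mod 43), x ≡ 13 (mod 17) ⇒ x ≡ 353 (mod 731).

353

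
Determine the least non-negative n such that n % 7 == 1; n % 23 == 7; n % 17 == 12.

The moduli are pairwise coprime; M = 7·23·17 = 2737.
M/7 = 391; 391 ≡ 6 (mod 7); 6·6 ≡ 1, so inverse 6.
M/23 = 119; 119 ≡ 4 (mod 23); 4·6 ≡ 1, so inverse 6.
M/17 = 161; 161 ≡ 8 (mod 17); 8·15 ≡ 1, so inverse 15.
n ≡ 1·391·6 + 7·119·6 + 12·161·15 = 36324.
36324 mod 2737 = 743.

743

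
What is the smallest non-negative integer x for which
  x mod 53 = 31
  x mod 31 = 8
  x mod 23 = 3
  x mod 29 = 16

593472

The moduli are pairwise coprime; N = 53·31·23·29 = 1095881.
N/53 = 20677; 20677 ≡ 7 (mod 53); 7·38 ≡ 1, so inverse 38.
N/31 = 35351; 35351 ≡ 11 (mod 31); 11·17 ≡ 1, so inverse 17.
N/23 = 47647; 47647 ≡ 14 (mod 23); 14·5 ≡ 1, so inverse 5.
N/29 = 37789; 37789 ≡ 2 (mod 29); 2·15 ≡ 1, so inverse 15.
x ≡ 31·20677·38 + 8·35351·17 + 3·47647·5 + 16·37789·15 = 38949307.
38949307 mod 1095881 = 593472.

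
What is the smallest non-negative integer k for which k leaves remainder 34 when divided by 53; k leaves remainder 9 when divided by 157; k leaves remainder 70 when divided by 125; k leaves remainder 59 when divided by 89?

82405070

The moduli are pairwise coprime; N = 53·157·125·89 = 92571125.
N/53 = 1746625; 1746625 ≡ 10 (mod 53); 10·16 ≡ 1, so inverse 16.
N/157 = 589625; 589625 ≡ 90 (mod 157); 90·82 ≡ 1, so inverse 82.
N/125 = 740569; 740569 ≡ 69 (mod 125); 69·29 ≡ 1, so inverse 29.
N/89 = 1040125; 1040125 ≡ 71 (mod 89); 71·84 ≡ 1, so inverse 84.
k ≡ 34·1746625·16 + 9·589625·82 + 70·740569·29 + 59·1040125·84 = 8043521820.
8043521820 mod 92571125 = 82405070.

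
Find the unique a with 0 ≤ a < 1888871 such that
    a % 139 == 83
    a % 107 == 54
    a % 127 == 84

1066630

From a ≡ 83 (mod 139) write a = 83 + 139t. Substituting into a ≡ 54 (mod 107) gives 139t ≡ 78 (mod 107), and since 32⁻¹ ≡ 97 (mod 107), t ≡ 76. Hence a ≡ 83 + 139·76 = 10647 (mod 14873).
From a ≡ 10647 (mod 14873) write a = 10647 + 14873t. Substituting into a ≡ 84 (mod 127) gives 14873t ≡ 105 (mod 127), and since 14⁻¹ ≡ 118 (mod 127), t ≡ 71. Hence a ≡ 10647 + 14873·71 = 1066630 (mod 1888871).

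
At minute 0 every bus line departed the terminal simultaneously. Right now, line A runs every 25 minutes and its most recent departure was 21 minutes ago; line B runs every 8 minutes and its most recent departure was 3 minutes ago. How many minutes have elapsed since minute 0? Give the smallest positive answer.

Combine the congruences pairwise.
From t ≡ 21 (mod 25) write t = 21 + 25s. Substituting into t ≡ 3 (mod 8) gives 25s ≡ 6 (mod 8), and since 1⁻¹ ≡ 1 (mod 8), s ≡ 6. Hence t ≡ 21 + 25·6 = 171 (mod 200).

171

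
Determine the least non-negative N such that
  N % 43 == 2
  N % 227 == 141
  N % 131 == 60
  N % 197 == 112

151518328

From N ≡ 2 (mod 43) write N = 2 + 43t. Substituting into N ≡ 141 (mod 227) gives 43t ≡ 139 (mod 227), and since 43⁻¹ ≡ 132 (mod 227), t ≡ 188. Hence N ≡ 2 + 43·188 = 8086 (mod 9761).
From N ≡ 8086 (mod 9761) write N = 8086 + 9761t. Substituting into N ≡ 60 (mod 131) gives 9761t ≡ 96 (mod 131), and since 67⁻¹ ≡ 88 (mod 131), t ≡ 64. Hence N ≡ 8086 + 9761·64 = 632790 (mod 1278691).
From N ≡ 632790 (mod 1278691) write N = 632790 + 1278691t. Substituting into N ≡ 112 (mod 197) gives 1278691t ≡ 86 (mod 197), and since 161⁻¹ ≡ 93 (mod 197), t ≡ 118. Hence N ≡ 632790 + 1278691·118 = 151518328 (mod 251902127).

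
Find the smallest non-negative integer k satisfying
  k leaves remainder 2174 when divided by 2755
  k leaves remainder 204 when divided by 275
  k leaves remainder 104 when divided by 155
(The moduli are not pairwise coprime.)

gcd(2755, 275) = 5 and 5 | (204 − 2174), so the pair is consistent; merging gives k ≡ 128904 (mod 151525), where 151525 = lcm(2755, 275).
gcd(151525, 155) = 5 and 5 | (104 − 128904), so the pair is consistent; merging gives k ≡ 3007879 (mod 4697275), where 4697275 = lcm(151525, 155).
The solution is unique modulo lcm(2755, 275, 155) = 4697275.

3007879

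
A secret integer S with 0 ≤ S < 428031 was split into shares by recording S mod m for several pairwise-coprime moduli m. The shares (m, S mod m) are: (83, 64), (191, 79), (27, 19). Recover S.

The moduli are pairwise coprime; N = 83·191·27 = 428031.
N/83 = 5157; 5157 ≡ 11 (mod 83); 11·68 ≡ 1, so inverse 68.
N/191 = 2241; 2241 ≡ 140 (mod 191); 140·176 ≡ 1, so inverse 176.
N/27 = 15853; 15853 ≡ 4 (mod 27); 4·7 ≡ 1, so inverse 7.
S ≡ 64·5157·68 + 79·2241·176 + 19·15853·7 = 55710577.
55710577 mod 428031 = 66547.

66547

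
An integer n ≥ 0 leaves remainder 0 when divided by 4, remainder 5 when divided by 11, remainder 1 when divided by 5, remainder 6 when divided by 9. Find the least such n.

From n ≡ 0 (mod 4) write n = 0 + 4t. Substituting into n ≡ 5 (mod 11) gives 4t ≡ 5 (mod 11), and since 4⁻¹ ≡ 3 (mod 11), t ≡ 4. Hence n ≡ 0 + 4·4 = 16 (mod 44).
From n ≡ 16 (mod 44) write n = 16 + 44t. Substituting into n ≡ 1 (mod 5) gives 44t ≡ 0 (mod 5), and since 4⁻¹ ≡ 4 (mod 5), t ≡ 0. Hence n ≡ 16 + 44·0 = 16 (mod 220).
From n ≡ 16 (mod 220) write n = 16 + 220t. Substituting into n ≡ 6 (mod 9) gives 220t ≡ 8 (mod 9), and since 4⁻¹ ≡ 7 (mod 9), t ≡ 2. Hence n ≡ 16 + 220·2 = 456 (mod 1980).

456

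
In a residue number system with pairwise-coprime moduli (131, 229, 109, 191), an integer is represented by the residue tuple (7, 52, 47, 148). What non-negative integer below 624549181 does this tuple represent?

Combine the congruences pairwise.
From x ≡ 7 (mod 131) write x = 7 + 131t. Substituting into x ≡ 52 (mod 229) gives 131t ≡ 45 (mod 229), and since 131⁻¹ ≡ 7 (mod 229), t ≡ 86. Hence x ≡ 7 + 131·86 = 11273 (mod 29999).
From x ≡ 11273 (mod 29999) write x = 11273 + 29999t. Substituting into x ≡ 47 (mod 109) gives 29999t ≡ 1 (mod 109), and since 24⁻¹ ≡ 50 (mod 109), t ≡ 50. Hence x ≡ 11273 + 29999·50 = 1511223 (mod 3269891).
From x ≡ 1511223 (mod 3269891) write x = 1511223 + 3269891t. Substituting into x ≡ 148 (mod 191) gives 3269891t ≡ 117 (mod 191), and since 162⁻¹ ≡ 79 (mod 191), t ≡ 75. Hence x ≡ 1511223 + 3269891·75 = 246753048 (mod 624549181).

246753048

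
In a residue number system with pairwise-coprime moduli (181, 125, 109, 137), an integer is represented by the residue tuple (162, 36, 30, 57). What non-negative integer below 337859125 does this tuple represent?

The moduli are pairwise coprime; N = 181·125·109·137 = 337859125.
N/181 = 1866625; 1866625 ≡ 153 (mod 181); 153·84 ≡ 1, so inverse 84.
N/125 = 2702873; 2702873 ≡ 123 (mod 125); 123·62 ≡ 1, so inverse 62.
N/109 = 3099625; 3099625 ≡ 101 (mod 109); 101·68 ≡ 1, so inverse 68.
N/137 = 2466125; 2466125 ≡ 125 (mod 137); 125·57 ≡ 1, so inverse 57.
x ≡ 162·1866625·84 + 36·2702873·62 + 30·3099625·68 + 57·2466125·57 = 45769520661.
45769520661 mod 337859125 = 158538786.

158538786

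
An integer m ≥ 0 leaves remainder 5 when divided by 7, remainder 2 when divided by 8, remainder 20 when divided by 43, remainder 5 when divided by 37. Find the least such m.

3890

From m ≡ 5 (mod 7) write m = 5 + 7t. Substituting into m ≡ 2 (mod 8) gives 7t ≡ 5 (mod 8), and since 7⁻¹ ≡ 7 (mod 8), t ≡ 3. Hence m ≡ 5 + 7·3 = 26 (mod 56).
From m ≡ 26 (mod 56) write m = 26 + 56t. Substituting into m ≡ 20 (mod 43) gives 56t ≡ 37 (mod 43), and since 13⁻¹ ≡ 10 (mod 43), t ≡ 26. Hence m ≡ 26 + 56·26 = 1482 (mod 2408).
From m ≡ 1482 (mod 2408) write m = 1482 + 2408t. Substituting into m ≡ 5 (mod 37) gives 2408t ≡ 3 (mod 37), and since 3⁻¹ ≡ 25 (mod 37), t ≡ 1. Hence m ≡ 1482 + 2408·1 = 3890 (mod 89096).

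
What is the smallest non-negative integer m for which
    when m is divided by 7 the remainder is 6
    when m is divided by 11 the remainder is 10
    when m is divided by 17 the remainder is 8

76

From m ≡ 6 (mod 7) write m = 6 + 7t. Substituting into m ≡ 10 (mod 11) gives 7t ≡ 4 (mod 11), and since 7⁻¹ ≡ 8 (mod 11), t ≡ 10. Hence m ≡ 6 + 7·10 = 76 (mod 77).
From m ≡ 76 (mod 77) write m = 76 + 77t. Substituting into m ≡ 8 (mod 17) gives 77t ≡ 0 (mod 17), and since 9⁻¹ ≡ 2 (mod 17), t ≡ 0. Hence m ≡ 76 + 77·0 = 76 (mod 1309).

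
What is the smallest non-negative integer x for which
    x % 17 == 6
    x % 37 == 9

From x ≡ 6 (mod 17) write x = 6 + 17t. Substituting into x ≡ 9 (mod 37) gives 17t ≡ 3 (mod 37), and since 17⁻¹ ≡ 24 (mod 37), t ≡ 35. Hence x ≡ 6 + 17·35 = 601 (mod 629).

601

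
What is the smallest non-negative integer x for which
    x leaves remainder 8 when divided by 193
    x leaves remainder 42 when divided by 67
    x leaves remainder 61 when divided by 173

The moduli are pairwise coprime; N = 193·67·173 = 2237063.
N/193 = 11591; 11591 ≡ 11 (mod 193); 11·158 ≡ 1, so inverse 158.
N/67 = 33389; 33389 ≡ 23 (mod 67); 23·35 ≡ 1, so inverse 35.
N/173 = 12931; 12931 ≡ 129 (mod 173); 129·114 ≡ 1, so inverse 114.
x ≡ 8·11591·158 + 42·33389·35 + 61·12931·114 = 153655028.
153655028 mod 2237063 = 1534744.

1534744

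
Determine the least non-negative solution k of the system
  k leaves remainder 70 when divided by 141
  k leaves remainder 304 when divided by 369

gcd(141, 369) = 3 and 3 | (304 − 70), so the pair is consistent; merging gives k ≡ 7684 (mod 17343), where 17343 = lcm(141, 369).
The solution is unique modulo lcm(141, 369) = 17343.

7684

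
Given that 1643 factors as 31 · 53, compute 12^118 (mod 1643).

541

Mod 31: 12 ≡ 12; by Fermat, exponent reduces to 118 mod 30 = 28; 12^28 ≡ 14 (mod 31).
Mod 53: 12 ≡ 12; by Fermat, exponent reduces to 118 mod 52 = 14; 12^14 ≡ 11 (mod 53).
Combine by CRT: x ≡ 14 (mod 31), x ≡ 11 (mod 53) ⇒ x ≡ 541 (mod 1643).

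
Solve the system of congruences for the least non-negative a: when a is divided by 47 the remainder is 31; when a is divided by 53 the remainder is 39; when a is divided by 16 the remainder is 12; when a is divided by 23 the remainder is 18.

34012

The moduli are pairwise coprime; N = 47·53·16·23 = 916688.
N/47 = 19504; 19504 ≡ 46 (mod 47); 46·46 ≡ 1, so inverse 46.
N/53 = 17296; 17296 ≡ 18 (mod 53); 18·3 ≡ 1, so inverse 3.
N/16 = 57293; 57293 ≡ 13 (mod 16); 13·5 ≡ 1, so inverse 5.
N/23 = 39856; 39856 ≡ 20 (mod 23); 20·15 ≡ 1, so inverse 15.
a ≡ 31·19504·46 + 39·17296·3 + 12·57293·5 + 18·39856·15 = 44035036.
44035036 mod 916688 = 34012.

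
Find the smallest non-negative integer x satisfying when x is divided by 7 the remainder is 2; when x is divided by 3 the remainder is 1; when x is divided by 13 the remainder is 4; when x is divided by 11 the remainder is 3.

1213

The moduli are pairwise coprime; N = 7·3·13·11 = 3003.
N/7 = 429; 429 ≡ 2 (mod 7); 2·4 ≡ 1, so inverse 4.
N/3 = 1001; 1001 ≡ 2 (mod 3); 2·2 ≡ 1, so inverse 2.
N/13 = 231; 231 ≡ 10 (mod 13); 10·4 ≡ 1, so inverse 4.
N/11 = 273; 273 ≡ 9 (mod 11); 9·5 ≡ 1, so inverse 5.
x ≡ 2·429·4 + 1·1001·2 + 4·231·4 + 3·273·5 = 13225.
13225 mod 3003 = 1213.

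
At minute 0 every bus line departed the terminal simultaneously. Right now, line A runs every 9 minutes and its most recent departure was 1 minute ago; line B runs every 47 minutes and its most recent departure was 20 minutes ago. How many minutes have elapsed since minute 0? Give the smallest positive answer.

208

Combine the congruences pairwise.
From t ≡ 1 (mod 9) write t = 1 + 9s. Substituting into t ≡ 20 (mod 47) gives 9s ≡ 19 (mod 47), and since 9⁻¹ ≡ 21 (mod 47), s ≡ 23. Hence t ≡ 1 + 9·23 = 208 (mod 423).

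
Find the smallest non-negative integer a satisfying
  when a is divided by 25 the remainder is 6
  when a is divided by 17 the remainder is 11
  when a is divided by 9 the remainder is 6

3156

The moduli are pairwise coprime; N = 25·17·9 = 3825.
N/25 = 153; 153 ≡ 3 (mod 25); 3·17 ≡ 1, so inverse 17.
N/17 = 225; 225 ≡ 4 (mod 17); 4·13 ≡ 1, so inverse 13.
N/9 = 425; 425 ≡ 2 (mod 9); 2·5 ≡ 1, so inverse 5.
a ≡ 6·153·17 + 11·225·13 + 6·425·5 = 60531.
60531 mod 3825 = 3156.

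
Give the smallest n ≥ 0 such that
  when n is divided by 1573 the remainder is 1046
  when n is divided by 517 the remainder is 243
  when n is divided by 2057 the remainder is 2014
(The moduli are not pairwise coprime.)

719907

gcd(1573, 517) = 11 and 11 | (243 − 1046), so the pair is consistent; merging gives n ≡ 54528 (mod 73931), where 73931 = lcm(1573, 517).
gcd(73931, 2057) = 121 and 121 | (2014 − 54528), so the pair is consistent; merging gives n ≡ 719907 (mod 1256827), where 1256827 = lcm(73931, 2057).
The solution is unique modulo lcm(1573, 517, 2057) = 1256827.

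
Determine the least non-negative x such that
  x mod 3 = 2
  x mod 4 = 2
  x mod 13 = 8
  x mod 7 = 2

86

Combine the congruences pairwise.
From x ≡ 2 (mod 3) write x = 2 + 3t. Substituting into x ≡ 2 (mod 4) gives 3t ≡ 0 (mod 4), and since 3⁻¹ ≡ 3 (mod 4), t ≡ 0. Hence x ≡ 2 + 3·0 = 2 (mod 12).
From x ≡ 2 (mod 12) write x = 2 + 12t. Substituting into x ≡ 8 (mod 13) gives 12t ≡ 6 (mod 13), and since 12⁻¹ ≡ 12 (mod 13), t ≡ 7. Hence x ≡ 2 + 12·7 = 86 (mod 156).
From x ≡ 86 (mod 156) write x = 86 + 156t. Substituting into x ≡ 2 (mod 7) gives 156t ≡ 0 (mod 7), and since 2⁻¹ ≡ 4 (mod 7), t ≡ 0. Hence x ≡ 86 + 156·0 = 86 (mod 1092).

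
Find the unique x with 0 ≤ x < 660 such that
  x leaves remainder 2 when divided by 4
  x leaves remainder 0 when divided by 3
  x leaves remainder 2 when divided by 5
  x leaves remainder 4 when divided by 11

Combine the congruences pairwise.
From x ≡ 2 (mod 4) write x = 2 + 4t. Substituting into x ≡ 0 (mod 3) gives 4t ≡ 1 (mod 3), and since 1⁻¹ ≡ 1 (mod 3), t ≡ 1. Hence x ≡ 2 + 4·1 = 6 (mod 12).
From x ≡ 6 (mod 12) write x = 6 + 12t. Substituting into x ≡ 2 (mod 5) gives 12t ≡ 1 (mod 5), and since 2⁻¹ ≡ 3 (mod 5), t ≡ 3. Hence x ≡ 6 + 12·3 = 42 (mod 60).
From x ≡ 42 (mod 60) write x = 42 + 60t. Substituting into x ≡ 4 (mod 11) gives 60t ≡ 6 (mod 11), and since 5⁻¹ ≡ 9 (mod 11), t ≡ 10. Hence x ≡ 42 + 60·10 = 642 (mod 660).

642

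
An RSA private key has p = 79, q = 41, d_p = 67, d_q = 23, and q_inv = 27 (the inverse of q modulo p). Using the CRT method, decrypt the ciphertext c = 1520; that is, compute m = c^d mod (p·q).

m₁ = c^(d_p) mod p: c ≡ 19 (mod 79), and 19^67 mod 79 = 26.
m₂ = c^(d_q) mod q: c ≡ 3 (mod 41), and 3^23 mod 41 = 14.
h = q_inv·(m₁ − m₂) mod p = 27·(26 − 14) mod 79 = 8.
m = m₂ + h·q = 14 + 8·41 = 342.

342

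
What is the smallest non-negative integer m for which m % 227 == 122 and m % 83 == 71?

16920

From m ≡ 122 (mod 227) write m = 122 + 227t. Substituting into m ≡ 71 (mod 83) gives 227t ≡ 32 (mod 83), and since 61⁻¹ ≡ 49 (mod 83), t ≡ 74. Hence m ≡ 122 + 227·74 = 16920 (mod 18841).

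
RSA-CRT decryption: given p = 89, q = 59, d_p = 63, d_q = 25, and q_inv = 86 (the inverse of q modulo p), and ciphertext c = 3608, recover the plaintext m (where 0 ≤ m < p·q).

418

m₁ = c^(d_p) mod p: c ≡ 48 (mod 89), and 48^63 mod 89 = 62.
m₂ = c^(d_q) mod q: c ≡ 9 (mod 59), and 9^25 mod 59 = 5.
h = q_inv·(m₁ − m₂) mod p = 86·(62 − 5) mod 89 = 7.
m = m₂ + h·q = 5 + 7·59 = 418.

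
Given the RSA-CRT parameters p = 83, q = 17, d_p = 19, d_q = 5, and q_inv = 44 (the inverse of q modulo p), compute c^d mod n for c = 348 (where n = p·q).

961

m₁ = c^(d_p) mod p: c ≡ 16 (mod 83), and 16^19 mod 83 = 48.
m₂ = c^(d_q) mod q: c ≡ 8 (mod 17), and 8^5 mod 17 = 9.
h = q_inv·(m₁ − m₂) mod p = 44·(48 − 9) mod 83 = 56.
m = m₂ + h·q = 9 + 56·17 = 961.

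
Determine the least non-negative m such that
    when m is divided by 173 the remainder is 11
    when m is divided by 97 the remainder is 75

9872

From m ≡ 11 (mod 173) write m = 11 + 173t. Substituting into m ≡ 75 (mod 97) gives 173t ≡ 64 (mod 97), and since 76⁻¹ ≡ 60 (mod 97), t ≡ 57. Hence m ≡ 11 + 173·57 = 9872 (mod 16781).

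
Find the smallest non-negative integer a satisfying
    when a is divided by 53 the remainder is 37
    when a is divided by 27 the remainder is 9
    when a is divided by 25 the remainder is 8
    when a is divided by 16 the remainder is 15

The moduli are pairwise coprime; N = 53·27·25·16 = 572400.
N/53 = 10800; 10800 ≡ 41 (mod 53); 41·22 ≡ 1, so inverse 22.
N/27 = 21200; 21200 ≡ 5 (mod 27); 5·11 ≡ 1, so inverse 11.
N/25 = 22896; 22896 ≡ 21 (mod 25); 21·6 ≡ 1, so inverse 6.
N/16 = 35775; 35775 ≡ 15 (mod 16); 15·15 ≡ 1, so inverse 15.
a ≡ 37·10800·22 + 9·21200·11 + 8·22896·6 + 15·35775·15 = 20038383.
20038383 mod 572400 = 4383.

4383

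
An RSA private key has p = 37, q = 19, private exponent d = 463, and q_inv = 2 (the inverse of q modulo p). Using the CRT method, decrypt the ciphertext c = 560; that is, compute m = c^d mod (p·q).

690

d_p = d mod (p−1) = 463 mod 36 = 31; d_q = d mod (q−1) = 13.
m₁ = c^(d_p) mod p: c ≡ 5 (mod 37), and 5^31 mod 37 = 24.
m₂ = c^(d_q) mod q: c ≡ 9 (mod 19), and 9^13 mod 19 = 6.
h = q_inv·(m₁ − m₂) mod p = 2·(24 − 6) mod 37 = 36.
m = m₂ + h·q = 6 + 36·19 = 690.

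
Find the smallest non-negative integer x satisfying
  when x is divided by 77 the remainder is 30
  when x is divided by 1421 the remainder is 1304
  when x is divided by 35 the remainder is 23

49618

Combine the congruences pairwise.
gcd(77, 1421) = 7 and 7 | (1304 − 30), so the pair is consistent; merging gives x ≡ 2725 (mod 15631), where 15631 = lcm(77, 1421).
gcd(15631, 35) = 7 and 7 | (23 − 2725), so the pair is consistent; merging gives x ≡ 49618 (mod 78155), where 78155 = lcm(15631, 35).
The solution is unique modulo lcm(77, 1421, 35) = 78155.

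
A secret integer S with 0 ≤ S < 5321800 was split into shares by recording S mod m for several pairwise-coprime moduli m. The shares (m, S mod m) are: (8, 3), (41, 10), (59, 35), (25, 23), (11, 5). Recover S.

4214523

The moduli are pairwise coprime; N = 8·41·59·25·11 = 5321800.
N/8 = 665225; 665225 ≡ 1 (mod 8), inverse 1.
N/41 = 129800; 129800 ≡ 35 (mod 41); 35·34 ≡ 1, so inverse 34.
N/59 = 90200; 90200 ≡ 48 (mod 59); 48·16 ≡ 1, so inverse 16.
N/25 = 212872; 212872 ≡ 22 (mod 25); 22·8 ≡ 1, so inverse 8.
N/11 = 483800; 483800 ≡ 9 (mod 11); 9·5 ≡ 1, so inverse 5.
S ≡ 3·665225·1 + 10·129800·34 + 35·90200·16 + 23·212872·8 + 5·483800·5 = 147903123.
147903123 mod 5321800 = 4214523.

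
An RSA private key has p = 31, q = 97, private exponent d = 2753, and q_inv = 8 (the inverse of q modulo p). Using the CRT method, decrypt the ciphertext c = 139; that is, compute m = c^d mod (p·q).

430

d_p = d mod (p−1) = 2753 mod 30 = 23; d_q = d mod (q−1) = 65.
m₁ = c^(d_p) mod p: c ≡ 15 (mod 31), and 15^23 mod 31 = 27.
m₂ = c^(d_q) mod q: c ≡ 42 (mod 97), and 42^65 mod 97 = 42.
h = q_inv·(m₁ − m₂) mod p = 8·(27 − 42) mod 31 = 4.
m = m₂ + h·q = 42 + 4·97 = 430.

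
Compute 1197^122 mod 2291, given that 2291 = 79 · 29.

Mod 79: 1197 ≡ 12; by Fermat, exponent reduces to 122 mod 78 = 44; 12^44 ≡ 18 (mod 79).
Mod 29: 1197 ≡ 8; by Fermat, exponent reduces to 122 mod 28 = 10; 8^10 ≡ 4 (mod 29).
Combine by CRT: x ≡ 18 (mod 79), x ≡ 4 (mod 29) ⇒ x ≡ 729 (mod 2291).

729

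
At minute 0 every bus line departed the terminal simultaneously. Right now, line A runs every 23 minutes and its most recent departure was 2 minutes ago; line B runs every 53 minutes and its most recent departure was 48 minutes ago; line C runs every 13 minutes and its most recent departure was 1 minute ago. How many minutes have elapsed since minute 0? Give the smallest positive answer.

8581

The moduli are pairwise coprime; N = 23·53·13 = 15847.
N/23 = 689; 689 ≡ 22 (mod 23); 22·22 ≡ 1, so inverse 22.
N/53 = 299; 299 ≡ 34 (mod 53); 34·39 ≡ 1, so inverse 39.
N/13 = 1219; 1219 ≡ 10 (mod 13); 10·4 ≡ 1, so inverse 4.
t ≡ 2·689·22 + 48·299·39 + 1·1219·4 = 594920.
594920 mod 15847 = 8581.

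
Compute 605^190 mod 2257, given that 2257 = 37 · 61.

1965

Mod 37: 605 ≡ 13; by Fermat, exponent reduces to 190 mod 36 = 10; 13^10 ≡ 4 (mod 37).
Mod 61: 605 ≡ 56; by Fermat, exponent reduces to 190 mod 60 = 10; 56^10 ≡ 13 (mod 61).
Combine by CRT: x ≡ 4 (mod 37), x ≡ 13 (mod 61) ⇒ x ≡ 1965 (mod 2257).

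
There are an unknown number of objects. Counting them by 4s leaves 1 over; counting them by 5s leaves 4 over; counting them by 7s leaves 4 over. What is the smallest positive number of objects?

The moduli are pairwise coprime; M = 4·5·7 = 140.
M/4 = 35; 35 ≡ 3 (mod 4); 3·3 ≡ 1, so inverse 3.
M/5 = 28; 28 ≡ 3 (mod 5); 3·2 ≡ 1, so inverse 2.
M/7 = 20; 20 ≡ 6 (mod 7); 6·6 ≡ 1, so inverse 6.
N ≡ 1·35·3 + 4·28·2 + 4·20·6 = 809.
809 mod 140 = 109.

109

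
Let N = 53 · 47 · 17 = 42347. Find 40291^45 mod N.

Mod 53: 40291 ≡ 11; 11^45 ≡ 17 (mod 53).
Mod 47: 40291 ≡ 12; 12^45 ≡ 4 (mod 47).
Mod 17: 40291 ≡ 1; by Fermat, exponent reduces to 45 mod 16 = 13; 1^13 ≡ 1 (mod 17).
Combine by CRT: x ≡ 17 (mod 53), x ≡ 4 (mod 47), x ≡ 1 (mod 17) ⇒ x ≡ 19415 (mod 42347).

19415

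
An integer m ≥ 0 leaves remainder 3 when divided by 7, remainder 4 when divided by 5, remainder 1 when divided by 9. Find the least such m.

199

From m ≡ 3 (mod 7) write m = 3 + 7t. Substituting into m ≡ 4 (mod 5) gives 7t ≡ 1 (mod 5), and since 2⁻¹ ≡ 3 (mod 5), t ≡ 3. Hence m ≡ 3 + 7·3 = 24 (mod 35).
From m ≡ 24 (mod 35) write m = 24 + 35t. Substituting into m ≡ 1 (mod 9) gives 35t ≡ 4 (mod 9), and since 8⁻¹ ≡ 8 (mod 9), t ≡ 5. Hence m ≡ 24 + 35·5 = 199 (mod 315).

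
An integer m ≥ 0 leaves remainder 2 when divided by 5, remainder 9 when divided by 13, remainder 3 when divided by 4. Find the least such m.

The moduli are pairwise coprime; N = 5·13·4 = 260.
N/5 = 52; 52 ≡ 2 (mod 5); 2·3 ≡ 1, so inverse 3.
N/13 = 20; 20 ≡ 7 (mod 13); 7·2 ≡ 1, so inverse 2.
N/4 = 65; 65 ≡ 1 (mod 4), inverse 1.
m ≡ 2·52·3 + 9·20·2 + 3·65·1 = 867.
867 mod 260 = 87.

87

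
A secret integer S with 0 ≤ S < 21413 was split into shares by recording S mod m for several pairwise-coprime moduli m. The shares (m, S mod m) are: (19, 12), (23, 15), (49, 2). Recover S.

The moduli are pairwise coprime; N = 19·23·49 = 21413.
N/19 = 1127; 1127 ≡ 6 (mod 19); 6·16 ≡ 1, so inverse 16.
N/23 = 931; 931 ≡ 11 (mod 23); 11·21 ≡ 1, so inverse 21.
N/49 = 437; 437 ≡ 45 (mod 49); 45·12 ≡ 1, so inverse 12.
S ≡ 12·1127·16 + 15·931·21 + 2·437·12 = 520137.
520137 mod 21413 = 6225.

6225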